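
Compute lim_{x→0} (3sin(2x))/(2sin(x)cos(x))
Both numerator and denominator → 0 as x → 0; this is a 0/0 indeterminate form.
Expand each to leading order near x = 0: numerator ~ 6·x, denominator ~ 2·x.
The limit of the ratio is 3.

Final answer: 3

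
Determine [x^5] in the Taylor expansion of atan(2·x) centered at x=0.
Expand to order 5: atan(2·x) = 32·x^5/5 - 8·x^3/3 + 2·x + O(x^6).
The coefficient of x^5 is 32/5.

Final answer: 32/5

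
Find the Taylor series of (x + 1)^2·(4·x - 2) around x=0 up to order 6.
4·x^3 + 6·x^2 - 2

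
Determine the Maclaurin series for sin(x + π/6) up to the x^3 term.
-√(3)·x^3/12 - x^2/4 + √(3)·x/2 + 1/2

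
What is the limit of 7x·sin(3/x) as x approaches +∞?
As x → +∞: let u = 3/x → 0⁺; then 7·x·sin(3/x) = 7·3·sin(u)/u → 7·3·1 = 21.
Limit = 21.

Final answer: 21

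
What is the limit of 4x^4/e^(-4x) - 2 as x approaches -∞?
The quotient is an ∞/∞ indeterminate form as x → -∞.
Compare growth rates of the dominant terms (exponentials ≫ polynomials ≫ logarithms), or apply L'Hôpital's rule; the quotient → 0.
Adding the constant: 0 - 2 = -2. Limit = -2.

Final answer: -2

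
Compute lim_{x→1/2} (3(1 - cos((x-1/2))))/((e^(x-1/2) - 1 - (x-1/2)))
Both numerator and denominator → 0 as x → 1/2; this is a 0/0 indeterminate form.
Expand each to leading order near x = 1/2: numerator ~ 3·(x - 1/2)^2/2, denominator ~ (x - 1/2)^2/2.
The limit of the ratio is 3.

Final answer: 3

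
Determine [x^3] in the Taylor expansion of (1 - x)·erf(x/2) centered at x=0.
Expand to order 3: (1 - x)·erf(x/2) = -x^3/(12·√(π)) - x^2/√(π) + x/√(π) + O(x^4).
The coefficient of x^3 is -1/(12·√(π)).

Final answer: -1/(12·√(π))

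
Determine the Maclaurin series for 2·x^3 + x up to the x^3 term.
2·x^3 + x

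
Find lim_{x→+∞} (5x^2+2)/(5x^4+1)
This is an ∞/∞ indeterminate form as x → +∞.
Divide numerator and denominator by x^4 and let the lower-order terms vanish; the numerator's degree 2 is below the denominator's degree 4, so the quotient → 0.
Limit = 0.

Final answer: 0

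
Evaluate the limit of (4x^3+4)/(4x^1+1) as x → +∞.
This is an ∞/∞ indeterminate form as x → +∞.
Divide numerator and denominator by x^3 and let the lower-order terms vanish; the numerator's degree 3 exceeds the denominator's degree 1, so the quotient diverges.
Limit = ∞.

Final answer: ∞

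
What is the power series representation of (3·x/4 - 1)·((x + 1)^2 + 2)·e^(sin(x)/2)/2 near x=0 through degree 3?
39·x^3/64 + x^2/8 - 5·x/8 - 3/2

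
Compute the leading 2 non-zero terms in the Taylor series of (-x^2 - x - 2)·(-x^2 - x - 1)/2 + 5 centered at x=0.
3·x/2 + 6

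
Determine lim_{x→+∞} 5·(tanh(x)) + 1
Evaluate the dominant behaviour as x → +∞; each term tends to a finite value or vanishes.
Limit = 6.

Final answer: 6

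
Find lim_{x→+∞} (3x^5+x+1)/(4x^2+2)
This is an ∞/∞ indeterminate form as x → +∞.
Divide numerator and denominator by x^5 and let the lower-order terms vanish; the numerator's degree 5 exceeds the denominator's degree 2, so the quotient diverges.
Limit = ∞.

Final answer: ∞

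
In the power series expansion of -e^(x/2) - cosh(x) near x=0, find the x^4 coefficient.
Expand to order 4: -e^(x/2) - cosh(x) = -17·x^4/384 - x^3/48 - 5·x^2/8 - x/2 - 2 + O(x^5).
The coefficient of x^4 is -17/384.

Final answer: -17/384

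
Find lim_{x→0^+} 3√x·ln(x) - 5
The product is a 0·∞ indeterminate form at x → 0⁺.
Rewrite the product as 3·ln(x) / x^(-1/2) and apply L'Hôpital, or use the standard hierarchy x^(-1/2) ≫ |ln x| as x → 0⁺.
The indeterminate product → 0, so the limit = -5.

Final answer: -5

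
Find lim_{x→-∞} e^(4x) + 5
Evaluate the dominant behaviour as x → -∞; each term tends to a finite value or vanishes.
Limit = 5.

Final answer: 5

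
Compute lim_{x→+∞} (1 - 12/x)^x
As x → +∞: this is the defining limit (1 - 12/x)^x → e^(-12).
Limit = e^(-12).

Final answer: e^(-12)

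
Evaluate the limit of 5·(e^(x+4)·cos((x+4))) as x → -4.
Direct substitution at x = -4 gives 5.

Final answer: 5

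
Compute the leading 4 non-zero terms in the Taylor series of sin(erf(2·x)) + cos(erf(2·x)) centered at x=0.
x^3·(-16/(3·√(π)) - 32/(3·π^(3/2))) - 8·x^2/π + 4·x/√(π) + 1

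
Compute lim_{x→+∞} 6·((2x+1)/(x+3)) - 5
Evaluate the dominant behaviour as x → +∞; each term tends to a finite value or vanishes.
Limit = 7.

Final answer: 7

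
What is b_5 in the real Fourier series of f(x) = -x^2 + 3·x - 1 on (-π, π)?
b_5 = (1/π) ∫_{-π}^{π} f(x)·sin(5x) dx.
Evaluate the integral (use parity and integration by parts as needed): b_5 = 6/5.

Final answer: 6/5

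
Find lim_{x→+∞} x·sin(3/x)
As x → +∞: let u = 3/x → 0⁺; then x·sin(3/x) = 3·sin(u)/u → 3·1 = 3.
Limit = 3.

Final answer: 3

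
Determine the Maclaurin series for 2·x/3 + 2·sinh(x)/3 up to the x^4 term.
x^3/9 + 4·x/3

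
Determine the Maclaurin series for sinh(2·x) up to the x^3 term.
4·x^3/3 + 2·x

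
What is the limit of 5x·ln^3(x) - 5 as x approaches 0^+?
The product is a 0·∞ indeterminate form at x → 0⁺.
Rewrite the product as 5·ln^3(x) / x^(-1) and apply L'Hôpital, or use the standard hierarchy x^(-1) ≫ |ln x|^3 as x → 0⁺.
The indeterminate product → 0, so the limit = -5.

Final answer: -5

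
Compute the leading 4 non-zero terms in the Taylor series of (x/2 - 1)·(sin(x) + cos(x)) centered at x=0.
-x^3/12 + x^2 - x/2 - 1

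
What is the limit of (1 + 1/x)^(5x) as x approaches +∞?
As x → +∞: write (1 + 1/x)^(5x) = ((1 + 1/x)^x)^5 → (e^1)^5 = e^5.
Limit = e^(5).

Final answer: e^(5)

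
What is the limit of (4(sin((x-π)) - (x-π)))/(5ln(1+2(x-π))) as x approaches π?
Both numerator and denominator → 0 as x → π; this is a 0/0 indeterminate form.
Expand each to leading order near x = π: numerator ~ -2·(x - π)^3/3, denominator ~ 10·(x - π).
The limit of the ratio is 0.

Final answer: 0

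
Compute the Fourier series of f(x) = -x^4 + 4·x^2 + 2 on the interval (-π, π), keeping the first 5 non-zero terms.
(-64 + 8·π^2)·cos(x) + (7 - 2·π^2)·cos(2·x) + (-64/27 + 8·π^2/9)·cos(3·x) + (19/16 - π^2/2)·cos(4·x) - π^4/5 + 2 + 4·π^2/3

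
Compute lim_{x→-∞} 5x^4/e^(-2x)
This is an ∞/∞ indeterminate form as x → -∞.
Compare growth rates of the dominant terms (exponentials ≫ polynomials ≫ logarithms), or apply L'Hôpital's rule; the quotient → 0.
Limit = 0.

Final answer: 0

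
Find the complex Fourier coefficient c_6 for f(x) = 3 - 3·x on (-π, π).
Compute the real Fourier coefficients first: a_6 = 0, b_6 = 1.
Then c_6 = (a_6 − i·b_6)/2 = -i/2.

Final answer: -i/2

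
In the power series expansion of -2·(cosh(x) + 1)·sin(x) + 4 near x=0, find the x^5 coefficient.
Expand to order 5: -2·(cosh(x) + 1)·sin(x) + 4 = x^5/20 - x^3/3 - 4·x + 4 + O(x^6).
The coefficient of x^5 is 1/20.

Final answer: 1/20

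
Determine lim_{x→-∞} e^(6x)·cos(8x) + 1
Evaluate the dominant behaviour as x → -∞; each term tends to a finite value or vanishes.
Limit = 1.

Final answer: 1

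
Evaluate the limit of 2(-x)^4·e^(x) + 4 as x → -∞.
The product is a 0·∞ indeterminate form at x → -∞.
Rewrite the product as 2(-x)^4 / e^(-x) (an ∞/∞ form) and apply L'Hôpital, or use the standard hierarchy e^(|x|) ≫ |(-x)^4| as x → -∞.
The indeterminate product → 0, so the limit = 4.

Final answer: 4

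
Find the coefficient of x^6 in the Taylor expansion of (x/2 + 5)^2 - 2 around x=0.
Expand to order 6: (x/2 + 5)^2 - 2 = x^2/4 + 5·x + 23 + O(x^7).
The coefficient of x^6 is 0.

Final answer: 0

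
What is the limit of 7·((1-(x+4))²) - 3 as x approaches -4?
Direct substitution at x = -4 gives 4.

Final answer: 4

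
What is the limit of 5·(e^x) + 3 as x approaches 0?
Direct substitution at x = 0 gives 8.

Final answer: 8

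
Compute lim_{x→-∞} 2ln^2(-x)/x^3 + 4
The quotient is an ∞/∞ indeterminate form as x → -∞.
Compare growth rates of the dominant terms (exponentials ≫ polynomials ≫ logarithms), or apply L'Hôpital's rule; the quotient → 0.
Adding the constant: 0 + 4 = 4. Limit = 4.

Final answer: 4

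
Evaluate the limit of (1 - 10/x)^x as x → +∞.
As x → +∞: this is the defining limit (1 - 10/x)^x → e^(-10).
Limit = e^(-10).

Final answer: e^(-10)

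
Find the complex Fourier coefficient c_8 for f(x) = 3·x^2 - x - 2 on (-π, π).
Compute the real Fourier coefficients first: a_8 = 3/16, b_8 = 1/4.
Then c_8 = (a_8 − i·b_8)/2 = 3/32 - i/8.

Final answer: 3/32 - i/8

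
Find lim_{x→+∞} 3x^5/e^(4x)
This is an ∞/∞ indeterminate form as x → +∞.
The exponential denominator e^(4x) dominates the polynomial numerator (e^x ≫ x^5 as x → ∞), so the quotient → 0.
Limit = 0.

Final answer: 0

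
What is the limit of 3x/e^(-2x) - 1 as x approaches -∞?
The quotient is an ∞/∞ indeterminate form as x → -∞.
Compare growth rates of the dominant terms (exponentials ≫ polynomials ≫ logarithms), or apply L'Hôpital's rule; the quotient → 0.
Adding the constant: 0 - 1 = -1. Limit = -1.

Final answer: -1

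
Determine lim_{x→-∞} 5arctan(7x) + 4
Evaluate the dominant behaviour as x → -∞; each term tends to a finite value or vanishes.
Limit = 4 - 5·π/2.

Final answer: 4 - 5·π/2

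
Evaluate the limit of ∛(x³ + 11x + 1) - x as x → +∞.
This is an ∞ − ∞ indeterminate form.
Multiply by (A² + AB + B²)/(A² + AB + B²) where A = ∛(x³+11x + 1), B = x to use A³ − B³ = (A−B)(A²+AB+B²); the x³ terms cancel, leaving (11x + 1)/(A²+AB+B²) with denominator ~ 3x², so the limit is 0.
Limit = 0.

Final answer: 0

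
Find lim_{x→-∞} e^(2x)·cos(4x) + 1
Evaluate the dominant behaviour as x → -∞; each term tends to a finite value or vanishes.
Limit = 1.

Final answer: 1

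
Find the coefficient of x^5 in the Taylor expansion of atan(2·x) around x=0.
Expand to order 5: atan(2·x) = 32·x^5/5 - 8·x^3/3 + 2·x + O(x^6).
The coefficient of x^5 is 32/5.

Final answer: 32/5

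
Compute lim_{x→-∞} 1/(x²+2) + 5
Evaluate the dominant behaviour as x → -∞; each term tends to a finite value or vanishes.
Limit = 5.

Final answer: 5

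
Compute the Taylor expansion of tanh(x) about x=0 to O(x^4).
-x^3/3 + x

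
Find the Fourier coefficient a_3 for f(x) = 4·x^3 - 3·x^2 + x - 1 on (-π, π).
a_3 = (1/π) ∫_{-π}^{π} f(x)·cos(3x) dx.
Evaluate the integral (use parity and integration by parts as needed): a_3 = 4/3.

Final answer: 4/3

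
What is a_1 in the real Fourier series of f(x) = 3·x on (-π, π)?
a_1 = (1/π) ∫_{-π}^{π} f(x)·cos(1x) dx.
Evaluate the integral (use parity and integration by parts as needed): a_1 = 0.

Final answer: 0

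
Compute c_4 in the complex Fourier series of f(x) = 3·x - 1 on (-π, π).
Compute the real Fourier coefficients first: a_4 = 0, b_4 = -3/2.
Then c_4 = (a_4 − i·b_4)/2 = 3·i/4.

Final answer: 3·i/4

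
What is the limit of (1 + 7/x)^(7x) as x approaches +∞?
As x → +∞: write (1 + 7/x)^(7x) = ((1 + 7/x)^x)^7 → (e^7)^7 = e^49.
Limit = e^(49).

Final answer: e^(49)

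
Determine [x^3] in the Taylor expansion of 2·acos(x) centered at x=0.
Expand to order 3: 2·acos(x) = -x^3/3 - 2·x + π + O(x^4).
The coefficient of x^3 is -1/3.

Final answer: -1/3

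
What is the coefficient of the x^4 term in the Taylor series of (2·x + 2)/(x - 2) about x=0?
Expand to order 4: (2·x + 2)/(x - 2) = -3·x^4/16 - 3·x^3/8 - 3·x^2/4 - 3·x/2 - 1 + O(x^5).
The coefficient of x^4 is -3/16.

Final answer: -3/16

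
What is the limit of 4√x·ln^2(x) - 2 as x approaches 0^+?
The product is a 0·∞ indeterminate form at x → 0⁺.
Rewrite the product as 4·ln^2(x) / x^(-1/2) and apply L'Hôpital, or use the standard hierarchy x^(-1/2) ≫ |ln x|^2 as x → 0⁺.
The indeterminate product → 0, so the limit = -2.

Final answer: -2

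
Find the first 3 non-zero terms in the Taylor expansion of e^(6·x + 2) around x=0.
18·x^2·e^(2) + 6·x·e^(2) + e^(2)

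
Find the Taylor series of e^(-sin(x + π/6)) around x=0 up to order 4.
x^4·e^(-1/2)/384 - 5·√(3)·x^3·e^(-1/2)/48 + 5·x^2·e^(-1/2)/8 - √(3)·x·e^(-1/2)/2 + e^(-1/2)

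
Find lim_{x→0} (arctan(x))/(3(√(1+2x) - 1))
Both numerator and denominator → 0 as x → 0; this is a 0/0 indeterminate form.
Expand each to leading order near x = 0: numerator ~ x, denominator ~ 3·x.
The limit of the ratio is 1/3.

Final answer: 1/3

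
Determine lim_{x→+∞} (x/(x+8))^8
As x → +∞: x/(x+8) = 1/(1 + 8/x) → 1, and the 8th power of a limit-1 base also → 1.
Limit = 1.

Final answer: 1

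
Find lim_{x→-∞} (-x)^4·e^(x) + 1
The product is a 0·∞ indeterminate form at x → -∞.
Rewrite the product as (-x)^4 / e^(-x) (an ∞/∞ form) and apply L'Hôpital, or use the standard hierarchy e^(|x|) ≫ |(-x)^4| as x → -∞.
The indeterminate product → 0, so the limit = 1.

Final answer: 1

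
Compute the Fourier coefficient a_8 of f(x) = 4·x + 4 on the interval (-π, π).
a_8 = (1/π) ∫_{-π}^{π} f(x)·cos(8x) dx.
Evaluate the integral (use parity and integration by parts as needed): a_8 = 0.

Final answer: 0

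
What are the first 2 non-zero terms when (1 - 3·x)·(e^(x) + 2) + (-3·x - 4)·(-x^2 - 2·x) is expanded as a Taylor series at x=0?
15·x^2/2 + 3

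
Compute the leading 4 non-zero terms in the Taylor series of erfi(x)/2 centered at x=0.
x^7/(42·√(π)) + x^5/(10·√(π)) + x^3/(3·√(π)) + x/√(π)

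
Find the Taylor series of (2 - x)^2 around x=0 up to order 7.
x^2 - 4·x + 4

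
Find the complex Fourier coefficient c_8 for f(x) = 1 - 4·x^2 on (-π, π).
Compute the real Fourier coefficients first: a_8 = -1/4, b_8 = 0.
Then c_8 = (a_8 − i·b_8)/2 = -1/8.

Final answer: -1/8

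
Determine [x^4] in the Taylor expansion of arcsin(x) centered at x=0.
Expand to order 4: arcsin(x) = x^3/6 + x + O(x^5).
The coefficient of x^4 is 0.

Final answer: 0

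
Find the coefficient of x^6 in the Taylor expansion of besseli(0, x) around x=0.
Expand to order 6: besseli(0, x) = x^6/2304 + x^4/64 + x^2/4 + 1 + O(x^7).
The coefficient of x^6 is 1/2304.

Final answer: 1/2304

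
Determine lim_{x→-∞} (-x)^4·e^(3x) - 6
The product is a 0·∞ indeterminate form at x → -∞.
Rewrite the product as (-x)^4 / e^(-3x) (an ∞/∞ form) and apply L'Hôpital, or use the standard hierarchy e^(3|x|) ≫ |(-x)^4| as x → -∞.
The indeterminate product → 0, so the limit = -6.

Final answer: -6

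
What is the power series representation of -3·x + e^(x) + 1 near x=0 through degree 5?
x^5/120 + x^4/24 + x^3/6 + x^2/2 - 2·x + 2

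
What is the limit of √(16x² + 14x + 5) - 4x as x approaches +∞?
As x → +∞: multiply by the conjugate to get (14x+5)/(√(16x²+14x+5)+4x); the denominator ~ 8x, so the limit is 14/8 = 7/4.
Limit = 7/4.

Final answer: 7/4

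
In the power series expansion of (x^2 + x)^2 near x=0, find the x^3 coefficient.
Expand to order 3: (x^2 + x)^2 = 2·x^3 + x^2 + O(x^4).
The coefficient of x^3 is 2.

Final answer: 2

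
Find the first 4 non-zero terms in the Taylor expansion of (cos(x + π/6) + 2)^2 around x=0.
x^3·(√(3)/2 + 2)^2·(√(3)/(4·(√(3)/2 + 2)^2) + 1/(6·(√(3)/2 + 2))) + x^2·(√(3)/2 + 2)^2·(-√(3)/(2·(√(3)/2 + 2)) + 1/(4·(√(3)/2 + 2)^2)) + x·(-2 - √(3)/2) + (√(3)/2 + 2)^2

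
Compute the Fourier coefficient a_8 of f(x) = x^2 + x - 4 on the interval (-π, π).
a_8 = (1/π) ∫_{-π}^{π} f(x)·cos(8x) dx.
Evaluate the integral (use parity and integration by parts as needed): a_8 = 1/16.

Final answer: 1/16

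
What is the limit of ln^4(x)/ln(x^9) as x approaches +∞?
This is an ∞/∞ indeterminate form as x → +∞.
Write ln(x^9) = 9·ln(x), reducing the quotient to ln^3(x)/9 → ∞.
Limit = ∞.

Final answer: ∞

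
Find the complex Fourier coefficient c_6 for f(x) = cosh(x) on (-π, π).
Compute the real Fourier coefficients first: a_6 = 2·sinh(π)/(37·π), b_6 = 0.
Then c_6 = (a_6 − i·b_6)/2 = sinh(π)/(37·π).

Final answer: sinh(π)/(37·π)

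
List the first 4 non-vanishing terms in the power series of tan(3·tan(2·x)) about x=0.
2402944·x^7/105 + 6688·x^5/5 + 80·x^3 + 6·x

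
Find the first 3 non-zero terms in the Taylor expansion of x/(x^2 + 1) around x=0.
x^5 - x^3 + x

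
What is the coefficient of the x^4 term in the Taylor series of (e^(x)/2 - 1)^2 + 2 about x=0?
Expand to order 4: (e^(x)/2 - 1)^2 + 2 = x^4/8 + x^3/6 - x/2 + 9/4 + O(x^5).
The coefficient of x^4 is 1/8.

Final answer: 1/8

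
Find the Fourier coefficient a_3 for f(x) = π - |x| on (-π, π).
a_3 = (1/π) ∫_{-π}^{π} f(x)·cos(3x) dx.
Evaluate the integral (use parity and integration by parts as needed): a_3 = 4/(9·π).

Final answer: 4/(9·π)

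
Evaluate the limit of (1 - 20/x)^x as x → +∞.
As x → +∞: this is the defining limit (1 - 20/x)^x → e^(-20).
Limit = e^(-20).

Final answer: e^(-20)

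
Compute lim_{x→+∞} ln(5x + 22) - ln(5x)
This is an ∞ − ∞ indeterminate form.
Combine the logarithms: ln(5x+22) − ln(5x) = ln((5x+22)/(5x)) = ln(1 + 22/(5x)) → ln(1) = 0.
Limit = 0.

Final answer: 0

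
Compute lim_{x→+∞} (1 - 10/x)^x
As x → +∞: this is the defining limit (1 - 10/x)^x → e^(-10).
Limit = e^(-10).

Final answer: e^(-10)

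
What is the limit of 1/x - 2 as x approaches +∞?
Evaluate the dominant behaviour as x → +∞; each term tends to a finite value or vanishes.
Limit = -2.

Final answer: -2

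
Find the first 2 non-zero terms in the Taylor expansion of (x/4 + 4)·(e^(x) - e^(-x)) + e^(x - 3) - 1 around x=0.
x·(e^(-3) + 8) - 1 + e^(-3)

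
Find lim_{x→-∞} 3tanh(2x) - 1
Evaluate the dominant behaviour as x → -∞; each term tends to a finite value or vanishes.
Limit = -4.

Final answer: -4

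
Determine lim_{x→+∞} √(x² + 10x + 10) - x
This is an ∞ − ∞ indeterminate form.
Multiply and divide by the conjugate √(x²+10x + 10) + x; the x² terms cancel, leaving (10x + 10)/(√(x²+10x + 10)+x) → 10/2 = 5.
Limit = 5.

Final answer: 5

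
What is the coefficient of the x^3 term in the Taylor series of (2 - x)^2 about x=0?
Expand to order 3: (2 - x)^2 = x^2 - 4·x + 4 + O(x^4).
The coefficient of x^3 is 0.

Final answer: 0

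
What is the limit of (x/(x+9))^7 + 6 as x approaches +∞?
As x → +∞: x/(x+9) = 1/(1 + 9/x) → 1, and the 7th power of a limit-1 base also → 1; with the additive constant, 1 + 6 = 7.
Limit = 7.

Final answer: 7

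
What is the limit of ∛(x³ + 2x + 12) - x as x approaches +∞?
This is an ∞ − ∞ indeterminate form.
Multiply by (A² + AB + B²)/(A² + AB + B²) where A = ∛(x³+2x + 12), B = x to use A³ − B³ = (A−B)(A²+AB+B²); the x³ terms cancel, leaving (2x + 12)/(A²+AB+B²) with denominator ~ 3x², so the limit is 0.
Limit = 0.

Final answer: 0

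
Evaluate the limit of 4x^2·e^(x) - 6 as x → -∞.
The product is a 0·∞ indeterminate form at x → -∞.
Rewrite the product as 4x^2 / e^(-x) (an ∞/∞ form) and apply L'Hôpital, or use the standard hierarchy e^(|x|) ≫ |x^2| as x → -∞.
The indeterminate product → 0, so the limit = -6.

Final answer: -6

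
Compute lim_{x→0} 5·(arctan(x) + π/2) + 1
Direct substitution at x = 0 gives 1 + 5·π/2.

Final answer: 1 + 5·π/2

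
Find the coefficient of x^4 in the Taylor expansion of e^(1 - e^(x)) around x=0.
Expand to order 4: e^(1 - e^(x)) = x^4/24 + x^3/6 - x + 1 + O(x^5).
The coefficient of x^4 is 1/24.

Final answer: 1/24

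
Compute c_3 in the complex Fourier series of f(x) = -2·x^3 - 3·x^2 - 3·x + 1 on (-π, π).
Compute the real Fourier coefficients first: a_3 = 4/3, b_3 = -4·π^2/3 - 10/9.
Then c_3 = (a_3 − i·b_3)/2 = 2/3 + 5·i/9 + 2·i·π^2/3.

Final answer: 2/3 + 5·i/9 + 2·i·π^2/3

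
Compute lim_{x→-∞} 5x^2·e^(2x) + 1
The product is a 0·∞ indeterminate form at x → -∞.
Rewrite the product as 5x^2 / e^(-2x) (an ∞/∞ form) and apply L'Hôpital, or use the standard hierarchy e^(2|x|) ≫ |x^2| as x → -∞.
The indeterminate product → 0, so the limit = 1.

Final answer: 1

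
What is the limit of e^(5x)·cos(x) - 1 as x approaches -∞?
Evaluate the dominant behaviour as x → -∞; each term tends to a finite value or vanishes.
Limit = -1.

Final answer: -1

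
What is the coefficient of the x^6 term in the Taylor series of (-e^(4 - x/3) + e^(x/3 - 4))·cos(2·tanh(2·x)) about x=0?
-57295727·e^(-4)/524880 + 57295727·e^(4)/524880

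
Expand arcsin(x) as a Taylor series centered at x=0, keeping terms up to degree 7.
5·x^7/112 + 3·x^5/40 + x^3/6 + x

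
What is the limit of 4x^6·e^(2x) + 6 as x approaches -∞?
The product is a 0·∞ indeterminate form at x → -∞.
Rewrite the product as 4x^6 / e^(-2x) (an ∞/∞ form) and apply L'Hôpital, or use the standard hierarchy e^(2|x|) ≫ |x^6| as x → -∞.
The indeterminate product → 0, so the limit = 6.

Final answer: 6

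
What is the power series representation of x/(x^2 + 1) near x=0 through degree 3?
-x^3 + x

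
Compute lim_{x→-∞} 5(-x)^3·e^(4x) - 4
The product is a 0·∞ indeterminate form at x → -∞.
Rewrite the product as 5(-x)^3 / e^(-4x) (an ∞/∞ form) and apply L'Hôpital, or use the standard hierarchy e^(4|x|) ≫ |(-x)^3| as x → -∞.
The indeterminate product → 0, so the limit = -4.

Final answer: -4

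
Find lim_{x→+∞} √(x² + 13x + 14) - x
This is an ∞ − ∞ indeterminate form.
Multiply and divide by the conjugate √(x²+13x + 14) + x; the x² terms cancel, leaving (13x + 14)/(√(x²+13x + 14)+x) → 13/2.
Limit = 13/2.

Final answer: 13/2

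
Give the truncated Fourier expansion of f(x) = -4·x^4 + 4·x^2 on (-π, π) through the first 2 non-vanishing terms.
(-208 + 32·π^2)·cos(x) - 4·π^4/5 + 4·π^2/3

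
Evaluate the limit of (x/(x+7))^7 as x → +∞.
As x → +∞: x/(x+7) = 1/(1 + 7/x) → 1, and the 7th power of a limit-1 base also → 1.
Limit = 1.

Final answer: 1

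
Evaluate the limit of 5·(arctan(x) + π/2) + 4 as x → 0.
Direct substitution at x = 0 gives 4 + 5·π/2.

Final answer: 4 + 5·π/2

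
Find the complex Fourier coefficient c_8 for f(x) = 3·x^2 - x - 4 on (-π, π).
Compute the real Fourier coefficients first: a_8 = 3/16, b_8 = 1/4.
Then c_8 = (a_8 − i·b_8)/2 = 3/32 - i/8.

Final answer: 3/32 - i/8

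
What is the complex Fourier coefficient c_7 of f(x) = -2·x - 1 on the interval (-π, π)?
Compute the real Fourier coefficients first: a_7 = 0, b_7 = -4/7.
Then c_7 = (a_7 − i·b_7)/2 = 2·i/7.

Final answer: 2·i/7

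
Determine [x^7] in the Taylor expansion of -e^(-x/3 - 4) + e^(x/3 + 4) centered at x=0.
Expand to order 7: -e^(-x/3 - 4) + e^(x/3 + 4) = x^7·(e^(-4)/11022480 + e^(4)/11022480) + x^6·(-e^(-4)/524880 + e^(4)/524880) + x^5·(e^(-4)/29160 + e^(4)/29160) + x^4·(-e^(-4)/1944 + e^(4)/1944) + x^3·(e^(-4)/162 + e^(4)/162) + x^2·(-e^(-4)/18 + e^(4)/18) + x·(e^(-4)/3 + e^(4)/3) - e^(-4) + e^(4) + O(x^8).
The coefficient of x^7 is e^(-4)/11022480 + e^(4)/11022480.

Final answer: e^(-4)/11022480 + e^(4)/11022480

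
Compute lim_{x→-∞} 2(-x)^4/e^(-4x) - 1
The quotient is an ∞/∞ indeterminate form as x → -∞.
Compare growth rates of the dominant terms (exponentials ≫ polynomials ≫ logarithms), or apply L'Hôpital's rule; the quotient → 0.
Adding the constant: 0 - 1 = -1. Limit = -1.

Final answer: -1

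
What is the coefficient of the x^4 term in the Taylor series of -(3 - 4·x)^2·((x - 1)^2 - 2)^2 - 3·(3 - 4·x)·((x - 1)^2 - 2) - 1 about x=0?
Expand to order 4: -(3 - 4·x)^2·((x - 1)^2 - 2)^2 - 3·(3 - 4·x)·((x - 1)^2 - 2) - 1 = -137·x^4 + 32·x^3 + 29·x^2 - 6·x - 1 + O(x^5).
The coefficient of x^4 is -137.

Final answer: -137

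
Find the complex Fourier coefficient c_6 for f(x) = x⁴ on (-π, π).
Compute the real Fourier coefficients first: a_6 = -1/27 + 2·π^2/9, b_6 = 0.
Then c_6 = (a_6 − i·b_6)/2 = -1/54 + π^2/9.

Final answer: -1/54 + π^2/9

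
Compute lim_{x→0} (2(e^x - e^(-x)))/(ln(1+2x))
Both numerator and denominator → 0 as x → 0; this is a 0/0 indeterminate form.
Expand each to leading order near x = 0: numerator ~ 4·x, denominator ~ 2·x.
The limit of the ratio is 2.

Final answer: 2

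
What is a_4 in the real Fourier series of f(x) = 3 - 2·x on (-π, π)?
a_4 = (1/π) ∫_{-π}^{π} f(x)·cos(4x) dx.
Evaluate the integral (use parity and integration by parts as needed): a_4 = 0.

Final answer: 0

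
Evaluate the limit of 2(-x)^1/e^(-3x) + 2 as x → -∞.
The quotient is an ∞/∞ indeterminate form as x → -∞.
Compare growth rates of the dominant terms (exponentials ≫ polynomials ≫ logarithms), or apply L'Hôpital's rule; the quotient → 0.
Adding the constant: 0 + 2 = 2. Limit = 2.

Final answer: 2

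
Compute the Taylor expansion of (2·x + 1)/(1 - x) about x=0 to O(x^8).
3·x^7 + 3·x^6 + 3·x^5 + 3·x^4 + 3·x^3 + 3·x^2 + 3·x + 1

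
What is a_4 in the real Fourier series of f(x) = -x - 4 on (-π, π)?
a_4 = (1/π) ∫_{-π}^{π} f(x)·cos(4x) dx.
Evaluate the integral (use parity and integration by parts as needed): a_4 = 0.

Final answer: 0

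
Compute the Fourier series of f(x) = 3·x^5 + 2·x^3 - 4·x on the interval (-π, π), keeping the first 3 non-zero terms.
(-116·π^2 + 6·π^4 + 688)·sin(x) + (-3·π^4 - 31/2 + 13·π^2)·sin(2·x) + (-28·π^2/9 - 16/27 + 2·π^4)·sin(3·x)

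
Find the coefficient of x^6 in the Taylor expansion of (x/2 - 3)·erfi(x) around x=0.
Expand to order 6: (x/2 - 3)·erfi(x) = x^6/(10·√(π)) - 3·x^5/(5·√(π)) + x^4/(3·√(π)) - 2·x^3/√(π) + x^2/√(π) - 6·x/√(π) + O(x^7).
The coefficient of x^6 is 1/(10·√(π)).

Final answer: 1/(10·√(π))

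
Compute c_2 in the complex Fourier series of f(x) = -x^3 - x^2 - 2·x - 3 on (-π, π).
Compute the real Fourier coefficients first: a_2 = -1, b_2 = 1/2 + π^2.
Then c_2 = (a_2 − i·b_2)/2 = -1/2 - i·π^2/2 - i/4.

Final answer: -1/2 - i·π^2/2 - i/4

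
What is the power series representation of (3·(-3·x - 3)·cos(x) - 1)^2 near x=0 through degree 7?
-289·x^7/40 + 187·x^6/8 + 219·x^5/4 - 213·x^4/4 - 171·x^3 - 9·x^2 + 180·x + 100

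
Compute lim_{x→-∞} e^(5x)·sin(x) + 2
Evaluate the dominant behaviour as x → -∞; each term tends to a finite value or vanishes.
Limit = 2.

Final answer: 2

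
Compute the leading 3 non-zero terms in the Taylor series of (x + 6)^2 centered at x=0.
x^2 + 12·x + 36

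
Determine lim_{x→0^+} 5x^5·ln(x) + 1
The product is a 0·∞ indeterminate form at x → 0⁺.
Rewrite the product as 5·ln(x) / x^(-5) and apply L'Hôpital, or use the standard hierarchy x^(-5) ≫ |ln x| as x → 0⁺.
The indeterminate product → 0, so the limit = 1.

Final answer: 1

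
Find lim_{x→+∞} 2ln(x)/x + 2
The quotient is an ∞/∞ indeterminate form as x → +∞.
The polynomial denominator x dominates the logarithmic numerator (any positive power of x ≫ ln(x) as x → ∞), so the quotient → 0.
Adding the constant: 0 + 2 = 2. Limit = 2.

Final answer: 2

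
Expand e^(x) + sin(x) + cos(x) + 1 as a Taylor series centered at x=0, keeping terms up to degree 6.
x^5/60 + x^4/12 + 2·x + 3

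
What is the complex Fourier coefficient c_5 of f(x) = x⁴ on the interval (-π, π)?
Compute the real Fourier coefficients first: a_5 = 48/625 - 8·π^2/25, b_5 = 0.
Then c_5 = (a_5 − i·b_5)/2 = 24/625 - 4·π^2/25.

Final answer: 24/625 - 4·π^2/25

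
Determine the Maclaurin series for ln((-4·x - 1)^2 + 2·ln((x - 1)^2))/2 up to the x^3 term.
-18·x^3 + 3·x^2 + 2·x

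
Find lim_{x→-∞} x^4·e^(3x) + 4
The product is a 0·∞ indeterminate form at x → -∞.
Rewrite the product as x^4 / e^(-3x) (an ∞/∞ form) and apply L'Hôpital, or use the standard hierarchy e^(3|x|) ≫ |x^4| as x → -∞.
The indeterminate product → 0, so the limit = 4.

Final answer: 4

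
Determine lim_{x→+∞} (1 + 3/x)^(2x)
As x → +∞: write (1 + 3/x)^(2x) = ((1 + 3/x)^x)^2 → (e^3)^2 = e^6.
Limit = e^(6).

Final answer: e^(6)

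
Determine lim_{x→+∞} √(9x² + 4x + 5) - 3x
As x → +∞: multiply by the conjugate to get (4x+5)/(√(9x²+4x+5)+3x); the denominator ~ 6x, so the limit is 4/6 = 2/3.
Limit = 2/3.

Final answer: 2/3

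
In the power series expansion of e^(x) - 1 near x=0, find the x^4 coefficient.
Expand to order 4: e^(x) - 1 = x^4/24 + x^3/6 + x^2/2 + x + O(x^5).
The coefficient of x^4 is 1/24.

Final answer: 1/24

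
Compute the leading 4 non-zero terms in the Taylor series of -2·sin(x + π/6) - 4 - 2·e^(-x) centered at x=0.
x^3·(√(3)/6 + 1/3) - x^2/2 + x·(2 - √(3)) - 7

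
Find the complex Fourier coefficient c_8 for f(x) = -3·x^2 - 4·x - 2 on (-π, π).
Compute the real Fourier coefficients first: a_8 = -3/16, b_8 = 1.
Then c_8 = (a_8 − i·b_8)/2 = -3/32 - i/2.

Final answer: -3/32 - i/2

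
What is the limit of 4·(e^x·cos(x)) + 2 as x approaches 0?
Direct substitution at x = 0 gives 6.

Final answer: 6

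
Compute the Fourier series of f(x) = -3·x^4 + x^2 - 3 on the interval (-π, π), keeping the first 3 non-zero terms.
(-148 + 24·π^2)·cos(x) + (10 - 6·π^2)·cos(2·x) - 3·π^4/5 - 3 + π^2/3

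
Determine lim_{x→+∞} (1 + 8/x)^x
As x → +∞: this is the defining limit (1 + 8/x)^x → e^8.
Limit = e^(8).

Final answer: e^(8)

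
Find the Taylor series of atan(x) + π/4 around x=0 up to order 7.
-x^7/7 + x^5/5 - x^3/3 + x + π/4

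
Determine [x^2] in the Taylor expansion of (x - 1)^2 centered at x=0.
Expand to order 2: (x - 1)^2 = x^2 - 2·x + 1 + O(x^3).
The coefficient of x^2 is 1.

Final answer: 1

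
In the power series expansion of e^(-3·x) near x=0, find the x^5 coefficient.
Expand to order 5: e^(-3·x) = -81·x^5/40 + 27·x^4/8 - 9·x^3/2 + 9·x^2/2 - 3·x + 1 + O(x^6).
The coefficient of x^5 is -81/40.

Final answer: -81/40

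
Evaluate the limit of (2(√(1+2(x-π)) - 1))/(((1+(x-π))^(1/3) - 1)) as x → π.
Both numerator and denominator → 0 as x → π; this is a 0/0 indeterminate form.
Expand each to leading order near x = π: numerator ~ 2·(x - π), denominator ~ (x - π)/3.
The limit of the ratio is 6.

Final answer: 6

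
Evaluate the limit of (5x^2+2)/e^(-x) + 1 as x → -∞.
The quotient is an ∞/∞ indeterminate form as x → -∞.
Compare growth rates of the dominant terms (exponentials ≫ polynomials ≫ logarithms), or apply L'Hôpital's rule; the quotient → 0.
Adding the constant: 0 + 1 = 1. Limit = 1.

Final answer: 1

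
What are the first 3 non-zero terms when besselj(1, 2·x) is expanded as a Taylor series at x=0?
x^5/12 - x^3/2 + x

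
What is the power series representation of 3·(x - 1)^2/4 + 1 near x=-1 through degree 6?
4 - 3·(x + 1) + 3·(x + 1)^2/4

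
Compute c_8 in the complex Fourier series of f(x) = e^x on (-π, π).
Compute the real Fourier coefficients first: a_8 = (-1 + e^(2·π))·e^(-π)/(65·π), b_8 = (8 - 8·e^(2·π))·e^(-π)/(65·π).
Then c_8 = (a_8 − i·b_8)/2 = -e^(-π)/(130·π) + e^(π)/(130·π) - 4·i·e^(-π)/(65·π) + 4·i·e^(π)/(65·π).

Final answer: -e^(-π)/(130·π) + e^(π)/(130·π) - 4·i·e^(-π)/(65·π) + 4·i·e^(π)/(65·π)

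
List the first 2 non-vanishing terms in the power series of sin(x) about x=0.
-x^3/6 + x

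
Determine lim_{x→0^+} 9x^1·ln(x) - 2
The product is a 0·∞ indeterminate form at x → 0⁺.
Rewrite the product as 9·ln(x) / x^(-1) and apply L'Hôpital, or use the standard hierarchy x^(-1) ≫ |ln x| as x → 0⁺.
The indeterminate product → 0, so the limit = -2.

Final answer: -2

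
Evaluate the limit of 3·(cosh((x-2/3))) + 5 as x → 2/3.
Direct substitution at x = 2/3 gives 8.

Final answer: 8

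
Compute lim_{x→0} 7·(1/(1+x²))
Direct substitution at x = 0 gives 7.

Final answer: 7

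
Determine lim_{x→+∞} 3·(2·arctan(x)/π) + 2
Evaluate the dominant behaviour as x → +∞; each term tends to a finite value or vanishes.
Limit = 5.

Final answer: 5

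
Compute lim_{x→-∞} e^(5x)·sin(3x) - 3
Evaluate the dominant behaviour as x → -∞; each term tends to a finite value or vanishes.
Limit = -3.

Final answer: -3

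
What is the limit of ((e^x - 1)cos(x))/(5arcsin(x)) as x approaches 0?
Both numerator and denominator → 0 as x → 0; this is a 0/0 indeterminate form.
Expand each to leading order near x = 0: numerator ~ x, denominator ~ 5·x.
The limit of the ratio is 1/5.

Final answer: 1/5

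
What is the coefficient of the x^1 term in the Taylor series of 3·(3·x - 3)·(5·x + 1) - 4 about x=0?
Expand to order 1: 3·(3·x - 3)·(5·x + 1) - 4 = -36·x - 13 + O(x^2).
The coefficient of x^1 is -36.

Final answer: -36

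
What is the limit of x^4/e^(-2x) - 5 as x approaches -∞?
The quotient is an ∞/∞ indeterminate form as x → -∞.
Compare growth rates of the dominant terms (exponentials ≫ polynomials ≫ logarithms), or apply L'Hôpital's rule; the quotient → 0.
Adding the constant: 0 - 5 = -5. Limit = -5.

Final answer: -5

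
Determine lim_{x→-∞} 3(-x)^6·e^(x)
This is a 0·∞ indeterminate form at x → -∞.
Rewrite the product as 3(-x)^6 / e^(-x) (an ∞/∞ form) and apply L'Hôpital, or use the standard hierarchy e^(|x|) ≫ |(-x)^6| as x → -∞.
The indeterminate product → 0, so the limit = 0.

Final answer: 0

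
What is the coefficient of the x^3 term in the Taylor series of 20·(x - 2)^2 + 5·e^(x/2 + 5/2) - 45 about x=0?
Expand to order 3: 20·(x - 2)^2 + 5·e^(x/2 + 5/2) - 45 = 5·x^3·e^(5/2)/48 + x^2·(5·e^(5/2)/8 + 20) + x·(-80 + 5·e^(5/2)/2) + 35 + 5·e^(5/2) + O(x^4).
The coefficient of x^3 is 5·e^(5/2)/48.

Final answer: 5·e^(5/2)/48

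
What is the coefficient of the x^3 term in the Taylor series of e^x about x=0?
Expand to order 3: e^x = x^3/6 + x^2/2 + x + 1 + O(x^4).
The coefficient of x^3 is 1/6.

Final answer: 1/6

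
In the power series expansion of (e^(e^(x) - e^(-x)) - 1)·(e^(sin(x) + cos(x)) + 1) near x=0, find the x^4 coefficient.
4/3 + 2·e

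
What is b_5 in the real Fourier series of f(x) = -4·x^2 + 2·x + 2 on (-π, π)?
b_5 = (1/π) ∫_{-π}^{π} f(x)·sin(5x) dx.
Evaluate the integral (use parity and integration by parts as needed): b_5 = 4/5.

Final answer: 4/5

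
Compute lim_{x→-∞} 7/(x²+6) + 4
Evaluate the dominant behaviour as x → -∞; each term tends to a finite value or vanishes.
Limit = 4.

Final answer: 4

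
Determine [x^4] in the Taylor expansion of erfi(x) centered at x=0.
Expand to order 4: erfi(x) = 2·x^3/(3·√(π)) + 2·x/√(π) + O(x^5).
The coefficient of x^4 is 0.

Final answer: 0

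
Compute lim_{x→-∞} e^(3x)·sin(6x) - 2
Evaluate the dominant behaviour as x → -∞; each term tends to a finite value or vanishes.
Limit = -2.

Final answer: -2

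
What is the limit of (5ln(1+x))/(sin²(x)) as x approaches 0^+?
Both numerator and denominator → 0 as x → 0^+; this is a 0/0 indeterminate form.
Expand each to leading order near x = 0: numerator ~ 5·x, denominator ~ x^2.
The limit of the ratio is ∞.

Final answer: ∞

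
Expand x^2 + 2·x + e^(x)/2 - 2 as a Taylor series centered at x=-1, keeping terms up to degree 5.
(1 - 6·e)·e^(-1)/2 + e^(-1)·(x + 1)/2 + (1 + 4·e)·e^(-1)·(x + 1)^2/4 + e^(-1)·(x + 1)^3/12 + e^(-1)·(x + 1)^4/48 + e^(-1)·(x + 1)^5/240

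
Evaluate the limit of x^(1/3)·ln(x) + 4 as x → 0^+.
The product is a 0·∞ indeterminate form at x → 0⁺.
Rewrite the product as ln(x) / x^(-1/3) and apply L'Hôpital, or use the standard hierarchy x^(-1/3) ≫ |ln x| as x → 0⁺.
The indeterminate product → 0, so the limit = 4.

Final answer: 4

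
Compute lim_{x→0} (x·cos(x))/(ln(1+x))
Both numerator and denominator → 0 as x → 0; this is a 0/0 indeterminate form.
Expand each to leading order near x = 0: numerator ~ x, denominator ~ x.
The limit of the ratio is 1.

Final answer: 1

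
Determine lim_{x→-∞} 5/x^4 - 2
Evaluate the dominant behaviour as x → -∞; each term tends to a finite value or vanishes.
Limit = -2.

Final answer: -2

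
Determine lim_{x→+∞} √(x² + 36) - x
This is an ∞ − ∞ indeterminate form.
Multiply and divide by the conjugate √(x²+36) + x; the x² terms cancel, leaving 36/(√(x²+36)+x) → 0.
Limit = 0.

Final answer: 0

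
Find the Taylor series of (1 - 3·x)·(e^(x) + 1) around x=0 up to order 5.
-7·x^5/60 - 11·x^4/24 - 4·x^3/3 - 5·x^2/2 - 5·x + 2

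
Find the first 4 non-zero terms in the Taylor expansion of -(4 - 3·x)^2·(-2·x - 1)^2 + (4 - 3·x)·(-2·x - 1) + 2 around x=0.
60·x^3 + 29·x^2 - 45·x - 18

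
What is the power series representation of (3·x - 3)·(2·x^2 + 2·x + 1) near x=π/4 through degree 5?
-3 - 3·π/4 + 3·π^3/32 + (-3 + 9·π^2/8)·(x - π/4) + 9·π·(x - π/4)^2/2 + 6·(x - π/4)^3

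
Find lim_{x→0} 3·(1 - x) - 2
Direct substitution at x = 0 gives 1.

Final answer: 1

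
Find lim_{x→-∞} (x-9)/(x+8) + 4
Evaluate the dominant behaviour as x → -∞; each term tends to a finite value or vanishes.
Limit = 5.

Final answer: 5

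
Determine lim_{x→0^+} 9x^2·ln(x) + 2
The product is a 0·∞ indeterminate form at x → 0⁺.
Rewrite the product as 9·ln(x) / x^(-2) and apply L'Hôpital, or use the standard hierarchy x^(-2) ≫ |ln x| as x → 0⁺.
The indeterminate product → 0, so the limit = 2.

Final answer: 2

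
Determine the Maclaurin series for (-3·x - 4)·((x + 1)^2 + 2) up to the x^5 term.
-3·x^3 - 10·x^2 - 17·x - 12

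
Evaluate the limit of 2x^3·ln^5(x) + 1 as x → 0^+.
The product is a 0·∞ indeterminate form at x → 0⁺.
Rewrite the product as 2·ln^5(x) / x^(-3) and apply L'Hôpital, or use the standard hierarchy x^(-3) ≫ |ln x|^5 as x → 0⁺.
The indeterminate product → 0, so the limit = 1.

Final answer: 1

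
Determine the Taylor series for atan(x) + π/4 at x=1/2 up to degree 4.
atan(1/2) + π/4 + 4·(x - 1/2)/5 - 8·(x - 1/2)^2/25 - 16·(x - 1/2)^3/375 + 96·(x - 1/2)^4/625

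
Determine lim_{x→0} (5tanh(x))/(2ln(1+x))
Both numerator and denominator → 0 as x → 0; this is a 0/0 indeterminate form.
Expand each to leading order near x = 0: numerator ~ 5·x, denominator ~ 2·x.
The limit of the ratio is 5/2.

Final answer: 5/2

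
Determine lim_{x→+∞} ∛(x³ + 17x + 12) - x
This is an ∞ − ∞ indeterminate form.
Multiply by (A² + AB + B²)/(A² + AB + B²) where A = ∛(x³+17x + 12), B = x to use A³ − B³ = (A−B)(A²+AB+B²); the x³ terms cancel, leaving (17x + 12)/(A²+AB+B²) with denominator ~ 3x², so the limit is 0.
Limit = 0.

Final answer: 0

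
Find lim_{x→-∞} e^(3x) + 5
Evaluate the dominant behaviour as x → -∞; each term tends to a finite value or vanishes.
Limit = 5.

Final answer: 5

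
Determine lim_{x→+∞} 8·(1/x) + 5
Evaluate the dominant behaviour as x → +∞; each term tends to a finite value or vanishes.
Limit = 5.

Final answer: 5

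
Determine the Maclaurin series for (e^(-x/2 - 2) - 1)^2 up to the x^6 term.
x^6·(-1 + e^(-2))^2·(e^(-2)/(23040·(-1 + e^(-2))) + 31·e^(-4)/(23040·(-1 + e^(-2))^2)) + x^5·(-1 + e^(-2))^2·(-e^(-4)/(128·(-1 + e^(-2))^2) - e^(-2)/(1920·(-1 + e^(-2)))) + x^4·(-1 + e^(-2))^2·(e^(-2)/(192·(-1 + e^(-2))) + 7·e^(-4)/(192·(-1 + e^(-2))^2)) + x^3·(-1 + e^(-2))^2·(-e^(-4)/(8·(-1 + e^(-2))^2) - e^(-2)/(24·(-1 + e^(-2)))) + x^2·(-1 + e^(-2))^2·(e^(-2)/(4·(-1 + e^(-2))) + e^(-4)/(4·(-1 + e^(-2))^2)) - x·(-1 + e^(-2))·e^(-2) + (-1 + e^(-2))^2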